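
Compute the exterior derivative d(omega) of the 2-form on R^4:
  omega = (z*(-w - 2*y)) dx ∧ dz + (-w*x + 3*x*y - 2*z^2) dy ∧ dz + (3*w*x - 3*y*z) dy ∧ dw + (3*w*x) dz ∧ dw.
d(omega) = (-w + 3*y + 2*z) dx ∧ dy ∧ dz + (3*w - z) dx ∧ dz ∧ dw + (-x + 3*y) dy ∧ dz ∧ dw + (3*w) dx ∧ dy ∧ dw

For a 2-form omega = sum_{i<j} g_{ij} dx_i ∧ dx_j, the exterior derivative is
  d(omega) = sum_{i<j} d(g_{ij}) ∧ dx_i ∧ dx_j = sum_{i<j, k} (∂g_{ij}/∂x_k) dx_k ∧ dx_i ∧ dx_j.
Expand each term, using dx_k ∧ dx_i ∧ dx_j = sgn(permutation) dx_{(a)} ∧ dx_{(b)} ∧ dx_{(c)} with (a < b < c) sorted:
  d(z*(-w - 2*y)) includes (∂/∂y)(z*(-w - 2*y)) dy = (-2*z) dy, which multiplied by dx ∧ dz gives (2*z) dx ∧ dy ∧ dz
  d(z*(-w - 2*y)) includes (∂/∂w)(z*(-w - 2*y)) dw = (-z) dw, which multiplied by dx ∧ dz gives (-z) dx ∧ dz ∧ dw
  d(-w*x + 3*x*y - 2*z^2) includes (∂/∂x)(-w*x + 3*x*y - 2*z^2) dx = (-w + 3*y) dx, which multiplied by dy ∧ dz gives (-w + 3*y) dx ∧ dy ∧ dz
  d(-w*x + 3*x*y - 2*z^2) includes (∂/∂w)(-w*x + 3*x*y - 2*z^2) dw = (-x) dw, which multiplied by dy ∧ dz gives (-x) dy ∧ dz ∧ dw
  d(3*w*x - 3*y*z) includes (∂/∂x)(3*w*x - 3*y*z) dx = (3*w) dx, which multiplied by dy ∧ dw gives (3*w) dx ∧ dy ∧ dw
  d(3*w*x - 3*y*z) includes (∂/∂z)(3*w*x - 3*y*z) dz = (-3*y) dz, which multiplied by dy ∧ dw gives (3*y) dy ∧ dz ∧ dw
  d(3*w*x) includes (∂/∂x)(3*w*x) dx = (3*w) dx, which multiplied by dz ∧ dw gives (3*w) dx ∧ dz ∧ dw
Collecting like 3-forms: d(omega) = (-w + 3*y + 2*z) dx ∧ dy ∧ dz + (3*w - z) dx ∧ dz ∧ dw + (-x + 3*y) dy ∧ dz ∧ dw + (3*w) dx ∧ dy ∧ dw.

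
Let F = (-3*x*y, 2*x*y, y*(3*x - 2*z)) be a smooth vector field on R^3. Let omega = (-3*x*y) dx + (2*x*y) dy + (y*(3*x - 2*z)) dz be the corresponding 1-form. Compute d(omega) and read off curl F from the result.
d(omega) = (3*x - 2*z) dy ∧ dz + (-3*y) dz ∧ dx + (3*x + 2*y) dx ∧ dy; curl F = (3*x - 2*z, -3*y, 3*x + 2*y)

d omega = sum_{i<j} (∂f_j/∂x_i - ∂f_i/∂x_j) dx_i ∧ dx_j. Under the identification (dy ∧ dz, dz ∧ dx, dx ∧ dy) ↔ (e_x, e_y, e_z), the coefficients are exactly the components of curl F. Compute:
  ∂R/∂y - ∂Q/∂z = (3*x - 2*z) - (0) = 3*x - 2*z
  ∂P/∂z - ∂R/∂x = (0) - (3*y) = -3*y
  ∂Q/∂x - ∂P/∂y = (2*y) - (-3*x) = 3*x + 2*y.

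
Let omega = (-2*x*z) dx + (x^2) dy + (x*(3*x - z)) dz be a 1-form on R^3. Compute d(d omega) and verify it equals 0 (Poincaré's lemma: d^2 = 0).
d(d omega) = 0

Step 1: d omega = sum_{i<j} (∂f_j/∂x_i - ∂f_i/∂x_j) dx_i ∧ dx_j:
  coeff of dx ∧ dy: 2*x
  coeff of dx ∧ dz: 8*x - z
  coeff of dy ∧ dz: 0
Step 2: Apply d again to each 2-form coefficient. The only possible 3-form in R^3 is dx ∧ dy ∧ dz, with coefficient
  ∂(coeff of dy∧dz)/∂x - ∂(coeff of dx∧dz)/∂y + ∂(coeff of dx∧dy)/∂z
  = ∂/∂x (0) - ∂/∂y (8*x - z) + ∂/∂z (2*x).
Each of these terms simplifies to sums of mixed partials that cancel in pairs. The result is 0 (by equality of mixed partials for smooth functions — Schwarz / Clairaut).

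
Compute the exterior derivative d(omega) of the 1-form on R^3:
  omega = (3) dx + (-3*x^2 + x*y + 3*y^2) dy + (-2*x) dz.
d(omega) = (-6*x + y) dx ∧ dy + (-2) dx ∧ dz

For a 1-form omega = sum_i f_i dx_i, the exterior derivative is
  d(omega) = sum_{i < j} (∂f_j/∂x_i - ∂f_i/∂x_j) dx_i ∧ dx_j.
  coefficient of dx ∧ dy: ∂f_2/∂x - ∂f_1/∂y = ∂(-3*x^2 + x*y + 3*y^2)/∂x - ∂(3)/∂y = -6*x + y
  coefficient of dx ∧ dz: ∂f_3/∂x - ∂f_1/∂z = ∂(-2*x)/∂x - ∂(3)/∂z = -2
Assembling: d(omega) = (-6*x + y) dx ∧ dy + (-2) dx ∧ dz.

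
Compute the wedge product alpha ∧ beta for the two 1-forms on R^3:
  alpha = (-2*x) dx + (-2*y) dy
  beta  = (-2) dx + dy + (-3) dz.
alpha ∧ beta = (-2*x - 4*y) dx ∧ dy + (6*x) dx ∧ dz + (6*y) dy ∧ dz

Distribute the wedge, using dx_i ∧ dx_j = -dx_j ∧ dx_i and dx_i ∧ dx_i = 0. For each pair (i, j) with i < j, the coefficient of dx_i ∧ dx_j in alpha ∧ beta is (alpha_i * beta_j - alpha_j * beta_i). Collecting: alpha ∧ beta = (-2*x - 4*y) dx ∧ dy + (6*x) dx ∧ dz + (6*y) dy ∧ dz.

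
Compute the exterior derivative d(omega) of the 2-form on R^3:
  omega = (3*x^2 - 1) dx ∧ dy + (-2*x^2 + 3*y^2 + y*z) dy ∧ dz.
d(omega) = (-4*x) dx ∧ dy ∧ dz

For a 2-form omega = sum_{i<j} g_{ij} dx_i ∧ dx_j, the exterior derivative is
  d(omega) = sum_{i<j} d(g_{ij}) ∧ dx_i ∧ dx_j = sum_{i<j, k} (∂g_{ij}/∂x_k) dx_k ∧ dx_i ∧ dx_j.
Expand each term, using dx_k ∧ dx_i ∧ dx_j = sgn(permutation) dx_{(a)} ∧ dx_{(b)} ∧ dx_{(c)} with (a < b < c) sorted:
  d(-2*x^2 + 3*y^2 + y*z) includes (∂/∂x)(-2*x^2 + 3*y^2 + y*z) dx = (-4*x) dx, which multiplied by dy ∧ dz gives (-4*x) dx ∧ dy ∧ dz
Collecting like 3-forms: d(omega) = (-4*x) dx ∧ dy ∧ dz.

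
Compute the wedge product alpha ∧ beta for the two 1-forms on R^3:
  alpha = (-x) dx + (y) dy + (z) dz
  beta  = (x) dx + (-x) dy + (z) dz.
alpha ∧ beta = (x*(x - y)) dx ∧ dy + (-2*x*z) dx ∧ dz + (z*(x + y)) dy ∧ dz

Distribute the wedge, using dx_i ∧ dx_j = -dx_j ∧ dx_i and dx_i ∧ dx_i = 0. For each pair (i, j) with i < j, the coefficient of dx_i ∧ dx_j in alpha ∧ beta is (alpha_i * beta_j - alpha_j * beta_i). Collecting: alpha ∧ beta = (x*(x - y)) dx ∧ dy + (-2*x*z) dx ∧ dz + (z*(x + y)) dy ∧ dz.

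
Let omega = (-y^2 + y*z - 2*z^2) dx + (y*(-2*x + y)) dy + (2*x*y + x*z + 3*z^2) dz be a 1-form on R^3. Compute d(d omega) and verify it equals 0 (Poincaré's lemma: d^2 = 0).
d(d omega) = 0

Step 1: d omega = sum_{i<j} (∂f_j/∂x_i - ∂f_i/∂x_j) dx_i ∧ dx_j:
  coeff of dx ∧ dy: -z
  coeff of dx ∧ dz: y + 5*z
  coeff of dy ∧ dz: 2*x
Step 2: Apply d again to each 2-form coefficient. The only possible 3-form in R^3 is dx ∧ dy ∧ dz, with coefficient
  ∂(coeff of dy∧dz)/∂x - ∂(coeff of dx∧dz)/∂y + ∂(coeff of dx∧dy)/∂z
  = ∂/∂x (2*x) - ∂/∂y (y + 5*z) + ∂/∂z (-z).
Each of these terms simplifies to sums of mixed partials that cancel in pairs. The result is 0 (by equality of mixed partials for smooth functions — Schwarz / Clairaut).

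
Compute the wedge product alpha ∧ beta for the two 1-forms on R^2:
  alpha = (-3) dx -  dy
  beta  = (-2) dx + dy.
alpha ∧ beta = (-5) dx ∧ dy

Distribute the wedge, using dx_i ∧ dx_j = -dx_j ∧ dx_i and dx_i ∧ dx_i = 0. For each pair (i, j) with i < j, the coefficient of dx_i ∧ dx_j in alpha ∧ beta is (alpha_i * beta_j - alpha_j * beta_i). Collecting: alpha ∧ beta = (-5) dx ∧ dy.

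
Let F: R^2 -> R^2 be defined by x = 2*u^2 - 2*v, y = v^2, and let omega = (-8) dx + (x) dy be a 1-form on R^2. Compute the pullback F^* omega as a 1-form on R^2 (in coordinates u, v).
F^* omega = (-32*u) du + (4*u^2*v - 4*v^2 + 16) dv

Using F^*(f dg) = (f ∘ F) d(g ∘ F), substitute each coordinate x_i by F_i(u, v) in f_i, and replace dx_i by d F_i = (∂F_i/∂u) du + (∂F_i/∂v) dv.
  For the x component: f_1(F) = -8; d F_1 = (4*u) du + (-2) dv
  For the y component: f_2(F) = 2*u^2 - 2*v; d F_2 = (0) du + (2*v) dv
Combining and collecting du, dv coefficients:
  coeff of du: -32*u
  coeff of dv: 4*u^2*v - 4*v^2 + 16
F^* omega = (-32*u) du + (4*u^2*v - 4*v^2 + 16) dv.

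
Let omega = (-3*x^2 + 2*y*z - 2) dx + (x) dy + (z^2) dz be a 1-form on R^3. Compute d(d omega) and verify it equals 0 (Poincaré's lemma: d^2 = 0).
d(d omega) = 0

Step 1: d omega = sum_{i<j} (∂f_j/∂x_i - ∂f_i/∂x_j) dx_i ∧ dx_j:
  coeff of dx ∧ dy: 1 - 2*z
  coeff of dx ∧ dz: -2*y
  coeff of dy ∧ dz: 0
Step 2: Apply d again to each 2-form coefficient. The only possible 3-form in R^3 is dx ∧ dy ∧ dz, with coefficient
  ∂(coeff of dy∧dz)/∂x - ∂(coeff of dx∧dz)/∂y + ∂(coeff of dx∧dy)/∂z
  = ∂/∂x (0) - ∂/∂y (-2*y) + ∂/∂z (1 - 2*z).
Each of these terms simplifies to sums of mixed partials that cancel in pairs. The result is 0 (by equality of mixed partials for smooth functions — Schwarz / Clairaut).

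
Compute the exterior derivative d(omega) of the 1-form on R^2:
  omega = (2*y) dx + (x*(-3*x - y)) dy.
d(omega) = (-6*x - y - 2) dx ∧ dy

For a 1-form omega = sum_i f_i dx_i, the exterior derivative is
  d(omega) = sum_{i < j} (∂f_j/∂x_i - ∂f_i/∂x_j) dx_i ∧ dx_j.
  coefficient of dx ∧ dy: ∂f_2/∂x - ∂f_1/∂y = ∂(x*(-3*x - y))/∂x - ∂(2*y)/∂y = -6*x - y - 2
Assembling: d(omega) = (-6*x - y - 2) dx ∧ dy.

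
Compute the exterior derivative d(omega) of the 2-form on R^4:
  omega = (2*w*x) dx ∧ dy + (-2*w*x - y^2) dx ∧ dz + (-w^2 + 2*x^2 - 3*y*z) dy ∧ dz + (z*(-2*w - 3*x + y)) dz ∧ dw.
d(omega) = (2*x) dx ∧ dy ∧ dw + (4*x + 2*y) dx ∧ dy ∧ dz + (-2*x - 3*z) dx ∧ dz ∧ dw + (-2*w + z) dy ∧ dz ∧ dw

For a 2-form omega = sum_{i<j} g_{ij} dx_i ∧ dx_j, the exterior derivative is
  d(omega) = sum_{i<j} d(g_{ij}) ∧ dx_i ∧ dx_j = sum_{i<j, k} (∂g_{ij}/∂x_k) dx_k ∧ dx_i ∧ dx_j.
Expand each term, using dx_k ∧ dx_i ∧ dx_j = sgn(permutation) dx_{(a)} ∧ dx_{(b)} ∧ dx_{(c)} with (a < b < c) sorted:
  d(2*w*x) includes (∂/∂w)(2*w*x) dw = (2*x) dw, which multiplied by dx ∧ dy gives (2*x) dx ∧ dy ∧ dw
  d(-2*w*x - y^2) includes (∂/∂y)(-2*w*x - y^2) dy = (-2*y) dy, which multiplied by dx ∧ dz gives (2*y) dx ∧ dy ∧ dz
  d(-2*w*x - y^2) includes (∂/∂w)(-2*w*x - y^2) dw = (-2*x) dw, which multiplied by dx ∧ dz gives (-2*x) dx ∧ dz ∧ dw
  d(-w^2 + 2*x^2 - 3*y*z) includes (∂/∂x)(-w^2 + 2*x^2 - 3*y*z) dx = (4*x) dx, which multiplied by dy ∧ dz gives (4*x) dx ∧ dy ∧ dz
  d(-w^2 + 2*x^2 - 3*y*z) includes (∂/∂w)(-w^2 + 2*x^2 - 3*y*z) dw = (-2*w) dw, which multiplied by dy ∧ dz gives (-2*w) dy ∧ dz ∧ dw
  d(z*(-2*w - 3*x + y)) includes (∂/∂x)(z*(-2*w - 3*x + y)) dx = (-3*z) dx, which multiplied by dz ∧ dw gives (-3*z) dx ∧ dz ∧ dw
  d(z*(-2*w - 3*x + y)) includes (∂/∂y)(z*(-2*w - 3*x + y)) dy = (z) dy, which multiplied by dz ∧ dw gives (z) dy ∧ dz ∧ dw
Collecting like 3-forms: d(omega) = (2*x) dx ∧ dy ∧ dw + (4*x + 2*y) dx ∧ dy ∧ dz + (-2*x - 3*z) dx ∧ dz ∧ dw + (-2*w + z) dy ∧ dz ∧ dw.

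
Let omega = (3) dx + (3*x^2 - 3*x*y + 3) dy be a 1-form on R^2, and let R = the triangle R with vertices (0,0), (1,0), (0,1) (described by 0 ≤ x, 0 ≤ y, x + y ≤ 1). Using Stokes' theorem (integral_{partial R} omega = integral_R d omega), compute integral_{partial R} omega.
integral_(partial R) omega = 1/2

Stokes: integral_partial_R omega = integral_R d omega with d omega = (∂Q/∂x - ∂P/∂y) dx ∧ dy.
  ∂Q/∂x = 6*x - 3*y
  ∂P/∂y = 0
  integrand = ∂Q/∂x - ∂P/∂y = 6*x - 3*y.
Integrating over R: integral_0^1 integral_0^{1-x} (6*x - 3*y) dy dx = 1/2.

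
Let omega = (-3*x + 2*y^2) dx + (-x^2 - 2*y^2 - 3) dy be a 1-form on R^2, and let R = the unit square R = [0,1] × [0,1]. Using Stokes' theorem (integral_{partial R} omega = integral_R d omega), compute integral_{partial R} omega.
integral_(partial R) omega = -3

Stokes: integral_partial_R omega = integral_R d omega with d omega = (∂Q/∂x - ∂P/∂y) dx ∧ dy.
  ∂Q/∂x = -2*x
  ∂P/∂y = 4*y
  integrand = ∂Q/∂x - ∂P/∂y = -2*x - 4*y.
Integrating over R: integral_0^1 integral_0^1 (-2*x - 4*y) dx dy = -3.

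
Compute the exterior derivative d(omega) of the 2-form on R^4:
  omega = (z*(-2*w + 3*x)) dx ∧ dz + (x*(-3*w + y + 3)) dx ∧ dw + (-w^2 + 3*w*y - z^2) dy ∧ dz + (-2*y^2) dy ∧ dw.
d(omega) = (-2*z) dx ∧ dz ∧ dw + (-x) dx ∧ dy ∧ dw + (-2*w + 3*y) dy ∧ dz ∧ dw

For a 2-form omega = sum_{i<j} g_{ij} dx_i ∧ dx_j, the exterior derivative is
  d(omega) = sum_{i<j} d(g_{ij}) ∧ dx_i ∧ dx_j = sum_{i<j, k} (∂g_{ij}/∂x_k) dx_k ∧ dx_i ∧ dx_j.
Expand each term, using dx_k ∧ dx_i ∧ dx_j = sgn(permutation) dx_{(a)} ∧ dx_{(b)} ∧ dx_{(c)} with (a < b < c) sorted:
  d(z*(-2*w + 3*x)) includes (∂/∂w)(z*(-2*w + 3*x)) dw = (-2*z) dw, which multiplied by dx ∧ dz gives (-2*z) dx ∧ dz ∧ dw
  d(x*(-3*w + y + 3)) includes (∂/∂y)(x*(-3*w + y + 3)) dy = (x) dy, which multiplied by dx ∧ dw gives (-x) dx ∧ dy ∧ dw
  d(-w^2 + 3*w*y - z^2) includes (∂/∂w)(-w^2 + 3*w*y - z^2) dw = (-2*w + 3*y) dw, which multiplied by dy ∧ dz gives (-2*w + 3*y) dy ∧ dz ∧ dw
Collecting like 3-forms: d(omega) = (-2*z) dx ∧ dz ∧ dw + (-x) dx ∧ dy ∧ dw + (-2*w + 3*y) dy ∧ dz ∧ dw.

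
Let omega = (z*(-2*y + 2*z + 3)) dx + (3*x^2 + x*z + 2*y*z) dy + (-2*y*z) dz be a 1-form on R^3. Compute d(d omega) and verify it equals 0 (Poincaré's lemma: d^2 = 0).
d(d omega) = 0

Step 1: d omega = sum_{i<j} (∂f_j/∂x_i - ∂f_i/∂x_j) dx_i ∧ dx_j:
  coeff of dx ∧ dy: 6*x + 3*z
  coeff of dx ∧ dz: 2*y - 4*z - 3
  coeff of dy ∧ dz: -x - 2*y - 2*z
Step 2: Apply d again to each 2-form coefficient. The only possible 3-form in R^3 is dx ∧ dy ∧ dz, with coefficient
  ∂(coeff of dy∧dz)/∂x - ∂(coeff of dx∧dz)/∂y + ∂(coeff of dx∧dy)/∂z
  = ∂/∂x (-x - 2*y - 2*z) - ∂/∂y (2*y - 4*z - 3) + ∂/∂z (6*x + 3*z).
Each of these terms simplifies to sums of mixed partials that cancel in pairs. The result is 0 (by equality of mixed partials for smooth functions — Schwarz / Clairaut).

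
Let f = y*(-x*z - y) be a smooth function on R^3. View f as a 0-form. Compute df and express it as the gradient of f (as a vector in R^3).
df = (-y*z) dx + (-x*z - 2*y) dy + (-x*y) dz; grad f = (-y*z, -x*z - 2*y, -x*y)

For a 0-form f, d f = (∂f/∂x) dx + (∂f/∂y) dy + (∂f/∂z) dz. The components of the vector representation are exactly the entries of grad f in Cartesian coordinates:
  ∂f/∂x = -y*z
  ∂f/∂y = -x*z - 2*y
  ∂f/∂z = -x*y.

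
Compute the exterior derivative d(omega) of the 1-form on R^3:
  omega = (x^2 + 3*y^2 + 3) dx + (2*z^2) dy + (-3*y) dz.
d(omega) = (-6*y) dx ∧ dy + (-4*z - 3) dy ∧ dz

For a 1-form omega = sum_i f_i dx_i, the exterior derivative is
  d(omega) = sum_{i < j} (∂f_j/∂x_i - ∂f_i/∂x_j) dx_i ∧ dx_j.
  coefficient of dx ∧ dy: ∂f_2/∂x - ∂f_1/∂y = ∂(2*z^2)/∂x - ∂(x^2 + 3*y^2 + 3)/∂y = -6*y
  coefficient of dy ∧ dz: ∂f_3/∂y - ∂f_2/∂z = ∂(-3*y)/∂y - ∂(2*z^2)/∂z = -4*z - 3
Assembling: d(omega) = (-6*y) dx ∧ dy + (-4*z - 3) dy ∧ dz.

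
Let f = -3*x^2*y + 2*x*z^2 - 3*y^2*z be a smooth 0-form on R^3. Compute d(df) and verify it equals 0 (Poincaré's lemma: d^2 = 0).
d(df) = 0

Step 1: df = sum_i (∂f/∂x_i) dx_i = (-6*x*y + 2*z^2) dx + (-3*x^2 - 6*y*z) dy + (4*x*z - 3*y^2) dz.
Step 2: Apply d again. Using the 1-form formula, the coefficient of dx ∧ dy in d(df) is ∂^2 f/∂x ∂y - ∂^2 f/∂y ∂x = (-6*x) - (-6*x) = 0 (equality of mixed partials for smooth f).
Similarly for dx ∧ dz and dy ∧ dz — all coefficients vanish. So d(df) = 0.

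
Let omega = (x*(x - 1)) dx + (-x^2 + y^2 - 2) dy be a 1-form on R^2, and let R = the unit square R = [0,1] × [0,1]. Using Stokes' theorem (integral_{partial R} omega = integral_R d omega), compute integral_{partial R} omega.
integral_(partial R) omega = -1

Stokes: integral_partial_R omega = integral_R d omega with d omega = (∂Q/∂x - ∂P/∂y) dx ∧ dy.
  ∂Q/∂x = -2*x
  ∂P/∂y = 0
  integrand = ∂Q/∂x - ∂P/∂y = -2*x.
Integrating over R: integral_0^1 integral_0^1 (-2*x) dx dy = -1.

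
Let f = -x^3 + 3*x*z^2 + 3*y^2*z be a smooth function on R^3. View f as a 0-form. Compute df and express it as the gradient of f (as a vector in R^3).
df = (-3*x^2 + 3*z^2) dx + (6*y*z) dy + (6*x*z + 3*y^2) dz; grad f = (-3*x^2 + 3*z^2, 6*y*z, 6*x*z + 3*y^2)

For a 0-form f, d f = (∂f/∂x) dx + (∂f/∂y) dy + (∂f/∂z) dz. The components of the vector representation are exactly the entries of grad f in Cartesian coordinates:
  ∂f/∂x = -3*x^2 + 3*z^2
  ∂f/∂y = 6*y*z
  ∂f/∂z = 6*x*z + 3*y^2.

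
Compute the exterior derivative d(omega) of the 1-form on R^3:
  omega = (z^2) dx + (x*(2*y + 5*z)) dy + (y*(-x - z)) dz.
d(omega) = (2*y + 5*z) dx ∧ dy + (-y - 2*z) dx ∧ dz + (-6*x - z) dy ∧ dz

For a 1-form omega = sum_i f_i dx_i, the exterior derivative is
  d(omega) = sum_{i < j} (∂f_j/∂x_i - ∂f_i/∂x_j) dx_i ∧ dx_j.
  coefficient of dx ∧ dy: ∂f_2/∂x - ∂f_1/∂y = ∂(x*(2*y + 5*z))/∂x - ∂(z^2)/∂y = 2*y + 5*z
  coefficient of dx ∧ dz: ∂f_3/∂x - ∂f_1/∂z = ∂(y*(-x - z))/∂x - ∂(z^2)/∂z = -y - 2*z
  coefficient of dy ∧ dz: ∂f_3/∂y - ∂f_2/∂z = ∂(y*(-x - z))/∂y - ∂(x*(2*y + 5*z))/∂z = -6*x - z
Assembling: d(omega) = (2*y + 5*z) dx ∧ dy + (-y - 2*z) dx ∧ dz + (-6*x - z) dy ∧ dz.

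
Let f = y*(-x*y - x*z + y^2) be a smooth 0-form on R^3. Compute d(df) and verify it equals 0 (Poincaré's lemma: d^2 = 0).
d(df) = 0

Step 1: df = sum_i (∂f/∂x_i) dx_i = (y*(-y - z)) dx + (-2*x*y - x*z + 3*y^2) dy + (-x*y) dz.
Step 2: Apply d again. Using the 1-form formula, the coefficient of dx ∧ dy in d(df) is ∂^2 f/∂x ∂y - ∂^2 f/∂y ∂x = (-2*y - z) - (-2*y - z) = 0 (equality of mixed partials for smooth f).
Similarly for dx ∧ dz and dy ∧ dz — all coefficients vanish. So d(df) = 0.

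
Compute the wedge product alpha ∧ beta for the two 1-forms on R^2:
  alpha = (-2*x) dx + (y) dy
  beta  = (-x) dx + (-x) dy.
alpha ∧ beta = (x*(2*x + y)) dx ∧ dy

Distribute the wedge, using dx_i ∧ dx_j = -dx_j ∧ dx_i and dx_i ∧ dx_i = 0. For each pair (i, j) with i < j, the coefficient of dx_i ∧ dx_j in alpha ∧ beta is (alpha_i * beta_j - alpha_j * beta_i). Collecting: alpha ∧ beta = (x*(2*x + y)) dx ∧ dy.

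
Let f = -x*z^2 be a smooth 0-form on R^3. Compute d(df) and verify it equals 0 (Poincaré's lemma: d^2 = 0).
d(df) = 0

Step 1: df = sum_i (∂f/∂x_i) dx_i = (-z^2) dx + (0) dy + (-2*x*z) dz.
Step 2: Apply d again. Using the 1-form formula, the coefficient of dx ∧ dy in d(df) is ∂^2 f/∂x ∂y - ∂^2 f/∂y ∂x = (0) - (0) = 0 (equality of mixed partials for smooth f).
Similarly for dx ∧ dz and dy ∧ dz — all coefficients vanish. So d(df) = 0.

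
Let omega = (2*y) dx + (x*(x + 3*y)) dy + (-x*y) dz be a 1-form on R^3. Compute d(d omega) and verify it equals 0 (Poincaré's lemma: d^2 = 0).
d(d omega) = 0

Step 1: d omega = sum_{i<j} (∂f_j/∂x_i - ∂f_i/∂x_j) dx_i ∧ dx_j:
  coeff of dx ∧ dy: 2*x + 3*y - 2
  coeff of dx ∧ dz: -y
  coeff of dy ∧ dz: -x
Step 2: Apply d again to each 2-form coefficient. The only possible 3-form in R^3 is dx ∧ dy ∧ dz, with coefficient
  ∂(coeff of dy∧dz)/∂x - ∂(coeff of dx∧dz)/∂y + ∂(coeff of dx∧dy)/∂z
  = ∂/∂x (-x) - ∂/∂y (-y) + ∂/∂z (2*x + 3*y - 2).
Each of these terms simplifies to sums of mixed partials that cancel in pairs. The result is 0 (by equality of mixed partials for smooth functions — Schwarz / Clairaut).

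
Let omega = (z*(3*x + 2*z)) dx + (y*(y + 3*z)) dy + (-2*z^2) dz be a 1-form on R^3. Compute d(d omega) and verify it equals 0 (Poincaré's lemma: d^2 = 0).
d(d omega) = 0

Step 1: d omega = sum_{i<j} (∂f_j/∂x_i - ∂f_i/∂x_j) dx_i ∧ dx_j:
  coeff of dx ∧ dy: 0
  coeff of dx ∧ dz: -3*x - 4*z
  coeff of dy ∧ dz: -3*y
Step 2: Apply d again to each 2-form coefficient. The only possible 3-form in R^3 is dx ∧ dy ∧ dz, with coefficient
  ∂(coeff of dy∧dz)/∂x - ∂(coeff of dx∧dz)/∂y + ∂(coeff of dx∧dy)/∂z
  = ∂/∂x (-3*y) - ∂/∂y (-3*x - 4*z) + ∂/∂z (0).
Each of these terms simplifies to sums of mixed partials that cancel in pairs. The result is 0 (by equality of mixed partials for smooth functions — Schwarz / Clairaut).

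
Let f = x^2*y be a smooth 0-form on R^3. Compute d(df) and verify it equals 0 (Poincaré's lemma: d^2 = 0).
d(df) = 0

Step 1: df = sum_i (∂f/∂x_i) dx_i = (2*x*y) dx + (x^2) dy + (0) dz.
Step 2: Apply d again. Using the 1-form formula, the coefficient of dx ∧ dy in d(df) is ∂^2 f/∂x ∂y - ∂^2 f/∂y ∂x = (2*x) - (2*x) = 0 (equality of mixed partials for smooth f).
Similarly for dx ∧ dz and dy ∧ dz — all coefficients vanish. So d(df) = 0.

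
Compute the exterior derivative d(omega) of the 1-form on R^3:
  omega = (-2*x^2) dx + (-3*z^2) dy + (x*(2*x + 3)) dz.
d(omega) = (4*x + 3) dx ∧ dz + (6*z) dy ∧ dz

For a 1-form omega = sum_i f_i dx_i, the exterior derivative is
  d(omega) = sum_{i < j} (∂f_j/∂x_i - ∂f_i/∂x_j) dx_i ∧ dx_j.
  coefficient of dx ∧ dz: ∂f_3/∂x - ∂f_1/∂z = ∂(x*(2*x + 3))/∂x - ∂(-2*x^2)/∂z = 4*x + 3
  coefficient of dy ∧ dz: ∂f_3/∂y - ∂f_2/∂z = ∂(x*(2*x + 3))/∂y - ∂(-3*z^2)/∂z = 6*z
Assembling: d(omega) = (4*x + 3) dx ∧ dz + (6*z) dy ∧ dz.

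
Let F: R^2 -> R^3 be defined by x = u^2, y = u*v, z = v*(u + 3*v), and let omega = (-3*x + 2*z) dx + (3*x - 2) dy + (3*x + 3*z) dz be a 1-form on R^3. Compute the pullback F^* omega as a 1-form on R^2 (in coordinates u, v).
F^* omega = (-6*u^3 + 10*u^2*v + 15*u*v^2 + 9*v^3 - 2*v) du + (6*u^3 + 21*u^2*v + 27*u*v^2 - 2*u + 54*v^3) dv

Using F^*(f dg) = (f ∘ F) d(g ∘ F), substitute each coordinate x_i by F_i(u, v) in f_i, and replace dx_i by d F_i = (∂F_i/∂u) du + (∂F_i/∂v) dv.
  For the x component: f_1(F) = -3*u^2 + 2*u*v + 6*v^2; d F_1 = (2*u) du + (0) dv
  For the y component: f_2(F) = 3*u^2 - 2; d F_2 = (v) du + (u) dv
  For the z component: f_3(F) = 3*u^2 + 3*u*v + 9*v^2; d F_3 = (v) du + (u + 6*v) dv
Combining and collecting du, dv coefficients:
  coeff of du: -6*u^3 + 10*u^2*v + 15*u*v^2 + 9*v^3 - 2*v
  coeff of dv: 6*u^3 + 21*u^2*v + 27*u*v^2 - 2*u + 54*v^3
F^* omega = (-6*u^3 + 10*u^2*v + 15*u*v^2 + 9*v^3 - 2*v) du + (6*u^3 + 21*u^2*v + 27*u*v^2 - 2*u + 54*v^3) dv.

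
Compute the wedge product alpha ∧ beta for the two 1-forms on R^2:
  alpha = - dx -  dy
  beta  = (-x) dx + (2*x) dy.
alpha ∧ beta = (-3*x) dx ∧ dy

Distribute the wedge, using dx_i ∧ dx_j = -dx_j ∧ dx_i and dx_i ∧ dx_i = 0. For each pair (i, j) with i < j, the coefficient of dx_i ∧ dx_j in alpha ∧ beta is (alpha_i * beta_j - alpha_j * beta_i). Collecting: alpha ∧ beta = (-3*x) dx ∧ dy.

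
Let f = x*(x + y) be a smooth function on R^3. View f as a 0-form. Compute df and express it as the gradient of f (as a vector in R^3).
df = (2*x + y) dx + (x) dy + (0) dz; grad f = (2*x + y, x, 0)

For a 0-form f, d f = (∂f/∂x) dx + (∂f/∂y) dy + (∂f/∂z) dz. The components of the vector representation are exactly the entries of grad f in Cartesian coordinates:
  ∂f/∂x = 2*x + y
  ∂f/∂y = x
  ∂f/∂z = 0.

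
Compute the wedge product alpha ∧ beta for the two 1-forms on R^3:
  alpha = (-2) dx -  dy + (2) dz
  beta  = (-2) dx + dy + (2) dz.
alpha ∧ beta = (-4) dx ∧ dy + (-4) dy ∧ dz

Distribute the wedge, using dx_i ∧ dx_j = -dx_j ∧ dx_i and dx_i ∧ dx_i = 0. For each pair (i, j) with i < j, the coefficient of dx_i ∧ dx_j in alpha ∧ beta is (alpha_i * beta_j - alpha_j * beta_i). Collecting: alpha ∧ beta = (-4) dx ∧ dy + (-4) dy ∧ dz.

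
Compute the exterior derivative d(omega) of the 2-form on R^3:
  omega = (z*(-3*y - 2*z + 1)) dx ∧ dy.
d(omega) = (-3*y - 4*z + 1) dx ∧ dy ∧ dz

For a 2-form omega = sum_{i<j} g_{ij} dx_i ∧ dx_j, the exterior derivative is
  d(omega) = sum_{i<j} d(g_{ij}) ∧ dx_i ∧ dx_j = sum_{i<j, k} (∂g_{ij}/∂x_k) dx_k ∧ dx_i ∧ dx_j.
Expand each term, using dx_k ∧ dx_i ∧ dx_j = sgn(permutation) dx_{(a)} ∧ dx_{(b)} ∧ dx_{(c)} with (a < b < c) sorted:
  d(z*(-3*y - 2*z + 1)) includes (∂/∂z)(z*(-3*y - 2*z + 1)) dz = (-3*y - 4*z + 1) dz, which multiplied by dx ∧ dy gives (-3*y - 4*z + 1) dx ∧ dy ∧ dz
Collecting like 3-forms: d(omega) = (-3*y - 4*z + 1) dx ∧ dy ∧ dz.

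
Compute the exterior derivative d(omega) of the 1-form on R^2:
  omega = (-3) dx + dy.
d(omega) = 0

For a 1-form omega = sum_i f_i dx_i, the exterior derivative is
  d(omega) = sum_{i < j} (∂f_j/∂x_i - ∂f_i/∂x_j) dx_i ∧ dx_j.

Assembling: d(omega) = 0.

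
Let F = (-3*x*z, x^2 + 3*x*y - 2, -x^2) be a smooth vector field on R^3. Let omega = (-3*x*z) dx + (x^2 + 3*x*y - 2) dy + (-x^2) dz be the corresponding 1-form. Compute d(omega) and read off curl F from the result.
d(omega) = (0) dy ∧ dz + (-x) dz ∧ dx + (2*x + 3*y) dx ∧ dy; curl F = (0, -x, 2*x + 3*y)

d omega = sum_{i<j} (∂f_j/∂x_i - ∂f_i/∂x_j) dx_i ∧ dx_j. Under the identification (dy ∧ dz, dz ∧ dx, dx ∧ dy) ↔ (e_x, e_y, e_z), the coefficients are exactly the components of curl F. Compute:
  ∂R/∂y - ∂Q/∂z = (0) - (0) = 0
  ∂P/∂z - ∂R/∂x = (-3*x) - (-2*x) = -x
  ∂Q/∂x - ∂P/∂y = (2*x + 3*y) - (0) = 2*x + 3*y.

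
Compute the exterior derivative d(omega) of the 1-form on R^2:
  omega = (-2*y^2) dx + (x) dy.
d(omega) = (4*y + 1) dx ∧ dy

For a 1-form omega = sum_i f_i dx_i, the exterior derivative is
  d(omega) = sum_{i < j} (∂f_j/∂x_i - ∂f_i/∂x_j) dx_i ∧ dx_j.
  coefficient of dx ∧ dy: ∂f_2/∂x - ∂f_1/∂y = ∂(x)/∂x - ∂(-2*y^2)/∂y = 4*y + 1
Assembling: d(omega) = (4*y + 1) dx ∧ dy.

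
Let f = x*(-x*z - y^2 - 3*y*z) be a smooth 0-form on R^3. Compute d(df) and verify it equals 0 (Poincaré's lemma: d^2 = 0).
d(df) = 0

Step 1: df = sum_i (∂f/∂x_i) dx_i = (-2*x*z - y^2 - 3*y*z) dx + (x*(-2*y - 3*z)) dy + (x*(-x - 3*y)) dz.
Step 2: Apply d again. Using the 1-form formula, the coefficient of dx ∧ dy in d(df) is ∂^2 f/∂x ∂y - ∂^2 f/∂y ∂x = (-2*y - 3*z) - (-2*y - 3*z) = 0 (equality of mixed partials for smooth f).
Similarly for dx ∧ dz and dy ∧ dz — all coefficients vanish. So d(df) = 0.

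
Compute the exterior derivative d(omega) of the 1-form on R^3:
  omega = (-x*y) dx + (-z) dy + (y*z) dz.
d(omega) = (x) dx ∧ dy + (z + 1) dy ∧ dz

For a 1-form omega = sum_i f_i dx_i, the exterior derivative is
  d(omega) = sum_{i < j} (∂f_j/∂x_i - ∂f_i/∂x_j) dx_i ∧ dx_j.
  coefficient of dx ∧ dy: ∂f_2/∂x - ∂f_1/∂y = ∂(-z)/∂x - ∂(-x*y)/∂y = x
  coefficient of dy ∧ dz: ∂f_3/∂y - ∂f_2/∂z = ∂(y*z)/∂y - ∂(-z)/∂z = z + 1
Assembling: d(omega) = (x) dx ∧ dy + (z + 1) dy ∧ dz.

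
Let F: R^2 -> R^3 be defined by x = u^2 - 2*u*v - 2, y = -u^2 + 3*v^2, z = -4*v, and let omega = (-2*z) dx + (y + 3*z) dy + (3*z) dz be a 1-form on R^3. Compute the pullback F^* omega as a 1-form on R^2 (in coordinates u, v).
F^* omega = (2*u^3 - 6*u*v^2 + 40*u*v - 16*v^2) du + (2*v*(-3*u^2 - 8*u + 9*v^2 - 36*v + 24)) dv

Using F^*(f dg) = (f ∘ F) d(g ∘ F), substitute each coordinate x_i by F_i(u, v) in f_i, and replace dx_i by d F_i = (∂F_i/∂u) du + (∂F_i/∂v) dv.
  For the x component: f_1(F) = 8*v; d F_1 = (2*u - 2*v) du + (-2*u) dv
  For the y component: f_2(F) = -u^2 + 3*v^2 - 12*v; d F_2 = (-2*u) du + (6*v) dv
  For the z component: f_3(F) = -12*v; d F_3 = (0) du + (-4) dv
Combining and collecting du, dv coefficients:
  coeff of du: 2*u^3 - 6*u*v^2 + 40*u*v - 16*v^2
  coeff of dv: 2*v*(-3*u^2 - 8*u + 9*v^2 - 36*v + 24)
F^* omega = (2*u^3 - 6*u*v^2 + 40*u*v - 16*v^2) du + (2*v*(-3*u^2 - 8*u + 9*v^2 - 36*v + 24)) dv.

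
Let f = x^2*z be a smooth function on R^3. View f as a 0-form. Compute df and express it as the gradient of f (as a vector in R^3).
df = (2*x*z) dx + (0) dy + (x^2) dz; grad f = (2*x*z, 0, x^2)

For a 0-form f, d f = (∂f/∂x) dx + (∂f/∂y) dy + (∂f/∂z) dz. The components of the vector representation are exactly the entries of grad f in Cartesian coordinates:
  ∂f/∂x = 2*x*z
  ∂f/∂y = 0
  ∂f/∂z = x^2.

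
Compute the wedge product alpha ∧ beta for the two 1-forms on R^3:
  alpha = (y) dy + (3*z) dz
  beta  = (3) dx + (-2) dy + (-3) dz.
alpha ∧ beta = (-3*y) dx ∧ dy + (-3*y + 6*z) dy ∧ dz + (-9*z) dx ∧ dz

Distribute the wedge, using dx_i ∧ dx_j = -dx_j ∧ dx_i and dx_i ∧ dx_i = 0. For each pair (i, j) with i < j, the coefficient of dx_i ∧ dx_j in alpha ∧ beta is (alpha_i * beta_j - alpha_j * beta_i). Collecting: alpha ∧ beta = (-3*y) dx ∧ dy + (-3*y + 6*z) dy ∧ dz + (-9*z) dx ∧ dz.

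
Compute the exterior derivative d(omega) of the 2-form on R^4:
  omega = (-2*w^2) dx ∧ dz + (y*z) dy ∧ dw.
d(omega) = (-4*w) dx ∧ dz ∧ dw + (-y) dy ∧ dz ∧ dw

For a 2-form omega = sum_{i<j} g_{ij} dx_i ∧ dx_j, the exterior derivative is
  d(omega) = sum_{i<j} d(g_{ij}) ∧ dx_i ∧ dx_j = sum_{i<j, k} (∂g_{ij}/∂x_k) dx_k ∧ dx_i ∧ dx_j.
Expand each term, using dx_k ∧ dx_i ∧ dx_j = sgn(permutation) dx_{(a)} ∧ dx_{(b)} ∧ dx_{(c)} with (a < b < c) sorted:
  d(-2*w^2) includes (∂/∂w)(-2*w^2) dw = (-4*w) dw, which multiplied by dx ∧ dz gives (-4*w) dx ∧ dz ∧ dw
  d(y*z) includes (∂/∂z)(y*z) dz = (y) dz, which multiplied by dy ∧ dw gives (-y) dy ∧ dz ∧ dw
Collecting like 3-forms: d(omega) = (-4*w) dx ∧ dz ∧ dw + (-y) dy ∧ dz ∧ dw.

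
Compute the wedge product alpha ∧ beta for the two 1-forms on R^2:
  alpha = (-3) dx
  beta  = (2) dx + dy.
alpha ∧ beta = (-3) dx ∧ dy

Distribute the wedge, using dx_i ∧ dx_j = -dx_j ∧ dx_i and dx_i ∧ dx_i = 0. For each pair (i, j) with i < j, the coefficient of dx_i ∧ dx_j in alpha ∧ beta is (alpha_i * beta_j - alpha_j * beta_i). Collecting: alpha ∧ beta = (-3) dx ∧ dy.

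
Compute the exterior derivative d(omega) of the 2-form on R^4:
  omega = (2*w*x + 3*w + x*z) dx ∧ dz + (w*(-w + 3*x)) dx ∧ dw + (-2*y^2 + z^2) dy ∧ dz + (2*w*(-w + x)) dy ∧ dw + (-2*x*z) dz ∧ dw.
d(omega) = (2*x - 2*z + 3) dx ∧ dz ∧ dw + (2*w) dx ∧ dy ∧ dw

For a 2-form omega = sum_{i<j} g_{ij} dx_i ∧ dx_j, the exterior derivative is
  d(omega) = sum_{i<j} d(g_{ij}) ∧ dx_i ∧ dx_j = sum_{i<j, k} (∂g_{ij}/∂x_k) dx_k ∧ dx_i ∧ dx_j.
Expand each term, using dx_k ∧ dx_i ∧ dx_j = sgn(permutation) dx_{(a)} ∧ dx_{(b)} ∧ dx_{(c)} with (a < b < c) sorted:
  d(2*w*x + 3*w + x*z) includes (∂/∂w)(2*w*x + 3*w + x*z) dw = (2*x + 3) dw, which multiplied by dx ∧ dz gives (2*x + 3) dx ∧ dz ∧ dw
  d(2*w*(-w + x)) includes (∂/∂x)(2*w*(-w + x)) dx = (2*w) dx, which multiplied by dy ∧ dw gives (2*w) dx ∧ dy ∧ dw
  d(-2*x*z) includes (∂/∂x)(-2*x*z) dx = (-2*z) dx, which multiplied by dz ∧ dw gives (-2*z) dx ∧ dz ∧ dw
Collecting like 3-forms: d(omega) = (2*x - 2*z + 3) dx ∧ dz ∧ dw + (2*w) dx ∧ dy ∧ dw.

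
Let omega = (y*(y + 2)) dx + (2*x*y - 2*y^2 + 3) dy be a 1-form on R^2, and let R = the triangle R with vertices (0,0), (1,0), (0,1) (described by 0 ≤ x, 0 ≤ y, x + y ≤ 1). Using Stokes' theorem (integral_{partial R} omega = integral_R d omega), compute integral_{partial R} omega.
integral_(partial R) omega = -1

Stokes: integral_partial_R omega = integral_R d omega with d omega = (∂Q/∂x - ∂P/∂y) dx ∧ dy.
  ∂Q/∂x = 2*y
  ∂P/∂y = 2*y + 2
  integrand = ∂Q/∂x - ∂P/∂y = -2.
Integrating over R: integral_0^1 integral_0^{1-x} (-2) dy dx = -1.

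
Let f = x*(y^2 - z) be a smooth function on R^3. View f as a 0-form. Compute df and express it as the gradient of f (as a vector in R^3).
df = (y^2 - z) dx + (2*x*y) dy + (-x) dz; grad f = (y^2 - z, 2*x*y, -x)

For a 0-form f, d f = (∂f/∂x) dx + (∂f/∂y) dy + (∂f/∂z) dz. The components of the vector representation are exactly the entries of grad f in Cartesian coordinates:
  ∂f/∂x = y^2 - z
  ∂f/∂y = 2*x*y
  ∂f/∂z = -x.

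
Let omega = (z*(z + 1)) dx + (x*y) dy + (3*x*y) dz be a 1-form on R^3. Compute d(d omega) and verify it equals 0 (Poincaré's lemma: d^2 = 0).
d(d omega) = 0

Step 1: d omega = sum_{i<j} (∂f_j/∂x_i - ∂f_i/∂x_j) dx_i ∧ dx_j:
  coeff of dx ∧ dy: y
  coeff of dx ∧ dz: 3*y - 2*z - 1
  coeff of dy ∧ dz: 3*x
Step 2: Apply d again to each 2-form coefficient. The only possible 3-form in R^3 is dx ∧ dy ∧ dz, with coefficient
  ∂(coeff of dy∧dz)/∂x - ∂(coeff of dx∧dz)/∂y + ∂(coeff of dx∧dy)/∂z
  = ∂/∂x (3*x) - ∂/∂y (3*y - 2*z - 1) + ∂/∂z (y).
Each of these terms simplifies to sums of mixed partials that cancel in pairs. The result is 0 (by equality of mixed partials for smooth functions — Schwarz / Clairaut).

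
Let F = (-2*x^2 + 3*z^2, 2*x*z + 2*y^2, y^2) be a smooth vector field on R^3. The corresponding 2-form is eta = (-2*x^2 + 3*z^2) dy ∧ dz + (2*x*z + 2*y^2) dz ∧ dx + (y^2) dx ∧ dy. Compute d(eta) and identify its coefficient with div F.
d(eta) = (-4*x + 4*y) dx ∧ dy ∧ dz; div F = -4*x + 4*y

For a 2-form in R^3 of the form above, applying d gives a 3-form with coefficient ∂P/∂x + ∂Q/∂y + ∂R/∂z:
  ∂P/∂x = -4*x
  ∂Q/∂y = 4*y
  ∂R/∂z = 0
Sum = -4*x + 4*y, which is exactly div F.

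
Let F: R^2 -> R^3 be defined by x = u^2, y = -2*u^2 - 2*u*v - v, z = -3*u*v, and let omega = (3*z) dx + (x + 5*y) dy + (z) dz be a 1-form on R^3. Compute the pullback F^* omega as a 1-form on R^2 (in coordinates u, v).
F^* omega = (36*u^3 + 40*u^2*v + 29*u*v^2 + 20*u*v + 10*v^2) du + (18*u^3 + 29*u^2*v + 9*u^2 + 20*u*v + 5*v) dv

Using F^*(f dg) = (f ∘ F) d(g ∘ F), substitute each coordinate x_i by F_i(u, v) in f_i, and replace dx_i by d F_i = (∂F_i/∂u) du + (∂F_i/∂v) dv.
  For the x component: f_1(F) = -9*u*v; d F_1 = (2*u) du + (0) dv
  For the y component: f_2(F) = -9*u^2 - 10*u*v - 5*v; d F_2 = (-4*u - 2*v) du + (-2*u - 1) dv
  For the z component: f_3(F) = -3*u*v; d F_3 = (-3*v) du + (-3*u) dv
Combining and collecting du, dv coefficients:
  coeff of du: 36*u^3 + 40*u^2*v + 29*u*v^2 + 20*u*v + 10*v^2
  coeff of dv: 18*u^3 + 29*u^2*v + 9*u^2 + 20*u*v + 5*v
F^* omega = (36*u^3 + 40*u^2*v + 29*u*v^2 + 20*u*v + 10*v^2) du + (18*u^3 + 29*u^2*v + 9*u^2 + 20*u*v + 5*v) dv.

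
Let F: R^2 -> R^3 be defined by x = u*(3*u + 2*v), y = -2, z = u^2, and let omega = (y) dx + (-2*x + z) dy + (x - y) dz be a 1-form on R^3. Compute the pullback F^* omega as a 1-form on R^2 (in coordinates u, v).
F^* omega = (6*u^3 + 4*u^2*v - 8*u - 4*v) du + (-4*u) dv

Using F^*(f dg) = (f ∘ F) d(g ∘ F), substitute each coordinate x_i by F_i(u, v) in f_i, and replace dx_i by d F_i = (∂F_i/∂u) du + (∂F_i/∂v) dv.
  For the x component: f_1(F) = -2; d F_1 = (6*u + 2*v) du + (2*u) dv
  For the y component: f_2(F) = u*(-5*u - 4*v); d F_2 = (0) du + (0) dv
  For the z component: f_3(F) = 3*u^2 + 2*u*v + 2; d F_3 = (2*u) du + (0) dv
Combining and collecting du, dv coefficients:
  coeff of du: 6*u^3 + 4*u^2*v - 8*u - 4*v
  coeff of dv: -4*u
F^* omega = (6*u^3 + 4*u^2*v - 8*u - 4*v) du + (-4*u) dv.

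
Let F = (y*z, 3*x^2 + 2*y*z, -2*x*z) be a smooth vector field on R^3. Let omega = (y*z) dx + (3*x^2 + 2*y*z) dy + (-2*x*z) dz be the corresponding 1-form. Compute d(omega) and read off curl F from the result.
d(omega) = (-2*y) dy ∧ dz + (y + 2*z) dz ∧ dx + (6*x - z) dx ∧ dy; curl F = (-2*y, y + 2*z, 6*x - z)

d omega = sum_{i<j} (∂f_j/∂x_i - ∂f_i/∂x_j) dx_i ∧ dx_j. Under the identification (dy ∧ dz, dz ∧ dx, dx ∧ dy) ↔ (e_x, e_y, e_z), the coefficients are exactly the components of curl F. Compute:
  ∂R/∂y - ∂Q/∂z = (0) - (2*y) = -2*y
  ∂P/∂z - ∂R/∂x = (y) - (-2*z) = y + 2*z
  ∂Q/∂x - ∂P/∂y = (6*x) - (z) = 6*x - z.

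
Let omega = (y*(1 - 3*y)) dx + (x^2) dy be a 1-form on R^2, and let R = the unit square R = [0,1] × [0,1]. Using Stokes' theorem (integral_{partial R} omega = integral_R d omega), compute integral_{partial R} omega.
integral_(partial R) omega = 3

Stokes: integral_partial_R omega = integral_R d omega with d omega = (∂Q/∂x - ∂P/∂y) dx ∧ dy.
  ∂Q/∂x = 2*x
  ∂P/∂y = 1 - 6*y
  integrand = ∂Q/∂x - ∂P/∂y = 2*x + 6*y - 1.
Integrating over R: integral_0^1 integral_0^1 (2*x + 6*y - 1) dx dy = 3.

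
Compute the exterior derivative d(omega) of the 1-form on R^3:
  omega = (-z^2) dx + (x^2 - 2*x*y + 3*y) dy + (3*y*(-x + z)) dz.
d(omega) = (2*x - 2*y) dx ∧ dy + (-3*y + 2*z) dx ∧ dz + (-3*x + 3*z) dy ∧ dz

For a 1-form omega = sum_i f_i dx_i, the exterior derivative is
  d(omega) = sum_{i < j} (∂f_j/∂x_i - ∂f_i/∂x_j) dx_i ∧ dx_j.
  coefficient of dx ∧ dy: ∂f_2/∂x - ∂f_1/∂y = ∂(x^2 - 2*x*y + 3*y)/∂x - ∂(-z^2)/∂y = 2*x - 2*y
  coefficient of dx ∧ dz: ∂f_3/∂x - ∂f_1/∂z = ∂(3*y*(-x + z))/∂x - ∂(-z^2)/∂z = -3*y + 2*z
  coefficient of dy ∧ dz: ∂f_3/∂y - ∂f_2/∂z = ∂(3*y*(-x + z))/∂y - ∂(x^2 - 2*x*y + 3*y)/∂z = -3*x + 3*z
Assembling: d(omega) = (2*x - 2*y) dx ∧ dy + (-3*y + 2*z) dx ∧ dz + (-3*x + 3*z) dy ∧ dz.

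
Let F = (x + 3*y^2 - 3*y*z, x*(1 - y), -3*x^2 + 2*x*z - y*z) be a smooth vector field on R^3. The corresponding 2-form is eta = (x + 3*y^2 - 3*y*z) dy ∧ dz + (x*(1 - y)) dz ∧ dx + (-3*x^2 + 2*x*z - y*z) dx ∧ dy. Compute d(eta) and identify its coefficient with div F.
d(eta) = (x - y + 1) dx ∧ dy ∧ dz; div F = x - y + 1

For a 2-form in R^3 of the form above, applying d gives a 3-form with coefficient ∂P/∂x + ∂Q/∂y + ∂R/∂z:
  ∂P/∂x = 1
  ∂Q/∂y = -x
  ∂R/∂z = 2*x - y
Sum = x - y + 1, which is exactly div F.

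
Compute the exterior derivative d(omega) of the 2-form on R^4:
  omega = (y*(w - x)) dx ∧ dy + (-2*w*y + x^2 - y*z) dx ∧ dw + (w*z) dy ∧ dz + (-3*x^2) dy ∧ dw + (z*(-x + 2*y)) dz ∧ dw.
d(omega) = (2*w - 6*x + y + z) dx ∧ dy ∧ dw + (y - z) dx ∧ dz ∧ dw + (3*z) dy ∧ dz ∧ dw

For a 2-form omega = sum_{i<j} g_{ij} dx_i ∧ dx_j, the exterior derivative is
  d(omega) = sum_{i<j} d(g_{ij}) ∧ dx_i ∧ dx_j = sum_{i<j, k} (∂g_{ij}/∂x_k) dx_k ∧ dx_i ∧ dx_j.
Expand each term, using dx_k ∧ dx_i ∧ dx_j = sgn(permutation) dx_{(a)} ∧ dx_{(b)} ∧ dx_{(c)} with (a < b < c) sorted:
  d(y*(w - x)) includes (∂/∂w)(y*(w - x)) dw = (y) dw, which multiplied by dx ∧ dy gives (y) dx ∧ dy ∧ dw
  d(-2*w*y + x^2 - y*z) includes (∂/∂y)(-2*w*y + x^2 - y*z) dy = (-2*w - z) dy, which multiplied by dx ∧ dw gives (2*w + z) dx ∧ dy ∧ dw
  d(-2*w*y + x^2 - y*z) includes (∂/∂z)(-2*w*y + x^2 - y*z) dz = (-y) dz, which multiplied by dx ∧ dw gives (y) dx ∧ dz ∧ dw
  d(w*z) includes (∂/∂w)(w*z) dw = (z) dw, which multiplied by dy ∧ dz gives (z) dy ∧ dz ∧ dw
  d(-3*x^2) includes (∂/∂x)(-3*x^2) dx = (-6*x) dx, which multiplied by dy ∧ dw gives (-6*x) dx ∧ dy ∧ dw
  d(z*(-x + 2*y)) includes (∂/∂x)(z*(-x + 2*y)) dx = (-z) dx, which multiplied by dz ∧ dw gives (-z) dx ∧ dz ∧ dw
  d(z*(-x + 2*y)) includes (∂/∂y)(z*(-x + 2*y)) dy = (2*z) dy, which multiplied by dz ∧ dw gives (2*z) dy ∧ dz ∧ dw
Collecting like 3-forms: d(omega) = (2*w - 6*x + y + z) dx ∧ dy ∧ dw + (y - z) dx ∧ dz ∧ dw + (3*z) dy ∧ dz ∧ dw.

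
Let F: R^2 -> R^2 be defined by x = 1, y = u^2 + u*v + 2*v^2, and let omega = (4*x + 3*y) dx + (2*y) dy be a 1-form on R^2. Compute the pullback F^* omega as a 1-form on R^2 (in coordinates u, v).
F^* omega = (4*u^3 + 6*u^2*v + 10*u*v^2 + 4*v^3) du + (2*u^3 + 10*u^2*v + 12*u*v^2 + 16*v^3) dv

Using F^*(f dg) = (f ∘ F) d(g ∘ F), substitute each coordinate x_i by F_i(u, v) in f_i, and replace dx_i by d F_i = (∂F_i/∂u) du + (∂F_i/∂v) dv.
  For the x component: f_1(F) = 3*u^2 + 3*u*v + 6*v^2 + 4; d F_1 = (0) du + (0) dv
  For the y component: f_2(F) = 2*u^2 + 2*u*v + 4*v^2; d F_2 = (2*u + v) du + (u + 4*v) dv
Combining and collecting du, dv coefficients:
  coeff of du: 4*u^3 + 6*u^2*v + 10*u*v^2 + 4*v^3
  coeff of dv: 2*u^3 + 10*u^2*v + 12*u*v^2 + 16*v^3
F^* omega = (4*u^3 + 6*u^2*v + 10*u*v^2 + 4*v^3) du + (2*u^3 + 10*u^2*v + 12*u*v^2 + 16*v^3) dv.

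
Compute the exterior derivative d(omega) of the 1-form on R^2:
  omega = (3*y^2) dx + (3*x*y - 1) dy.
d(omega) = (-3*y) dx ∧ dy

For a 1-form omega = sum_i f_i dx_i, the exterior derivative is
  d(omega) = sum_{i < j} (∂f_j/∂x_i - ∂f_i/∂x_j) dx_i ∧ dx_j.
  coefficient of dx ∧ dy: ∂f_2/∂x - ∂f_1/∂y = ∂(3*x*y - 1)/∂x - ∂(3*y^2)/∂y = -3*y
Assembling: d(omega) = (-3*y) dx ∧ dy.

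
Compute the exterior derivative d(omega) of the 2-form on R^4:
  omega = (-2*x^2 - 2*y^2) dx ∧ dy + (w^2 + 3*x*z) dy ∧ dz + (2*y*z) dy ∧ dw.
d(omega) = (3*z) dx ∧ dy ∧ dz + (2*w - 2*y) dy ∧ dz ∧ dw

For a 2-form omega = sum_{i<j} g_{ij} dx_i ∧ dx_j, the exterior derivative is
  d(omega) = sum_{i<j} d(g_{ij}) ∧ dx_i ∧ dx_j = sum_{i<j, k} (∂g_{ij}/∂x_k) dx_k ∧ dx_i ∧ dx_j.
Expand each term, using dx_k ∧ dx_i ∧ dx_j = sgn(permutation) dx_{(a)} ∧ dx_{(b)} ∧ dx_{(c)} with (a < b < c) sorted:
  d(w^2 + 3*x*z) includes (∂/∂x)(w^2 + 3*x*z) dx = (3*z) dx, which multiplied by dy ∧ dz gives (3*z) dx ∧ dy ∧ dz
  d(w^2 + 3*x*z) includes (∂/∂w)(w^2 + 3*x*z) dw = (2*w) dw, which multiplied by dy ∧ dz gives (2*w) dy ∧ dz ∧ dw
  d(2*y*z) includes (∂/∂z)(2*y*z) dz = (2*y) dz, which multiplied by dy ∧ dw gives (-2*y) dy ∧ dz ∧ dw
Collecting like 3-forms: d(omega) = (3*z) dx ∧ dy ∧ dz + (2*w - 2*y) dy ∧ dz ∧ dw.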